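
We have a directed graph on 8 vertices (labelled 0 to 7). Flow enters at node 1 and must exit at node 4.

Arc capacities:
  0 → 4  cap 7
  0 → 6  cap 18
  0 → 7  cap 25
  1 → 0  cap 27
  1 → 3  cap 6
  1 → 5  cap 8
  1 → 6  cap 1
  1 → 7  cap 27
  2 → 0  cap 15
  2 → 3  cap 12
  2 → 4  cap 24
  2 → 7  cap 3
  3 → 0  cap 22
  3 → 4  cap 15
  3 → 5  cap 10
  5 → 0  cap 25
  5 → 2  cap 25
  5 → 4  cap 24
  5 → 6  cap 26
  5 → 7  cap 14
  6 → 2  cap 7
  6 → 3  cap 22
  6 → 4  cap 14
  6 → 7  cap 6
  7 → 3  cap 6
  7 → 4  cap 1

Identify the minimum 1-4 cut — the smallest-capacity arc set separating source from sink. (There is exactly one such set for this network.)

Min-cut arcs: {(0,4), (0,6), (1,3), (1,5), (1,6), (7,3), (7,4)} (total capacity 47)

augment #1: 1→0→4 push 7
augment #2: 1→3→4 push 6
augment #3: 1→5→4 push 8
augment #4: 1→6→4 push 1
augment #5: 1→7→4 push 1
augment #6: 1→0→6→4 push 13
augment #7: 1→7→3→4 push 6
augment #8: 1→0→6→2→4 push 5
max flow = 47; residual-reachable set from 1 gives S-side
cut edges (S→T): {(0,4), (0,6), (1,3), (1,5), (1,6), (7,3), (7,4)} total cap 47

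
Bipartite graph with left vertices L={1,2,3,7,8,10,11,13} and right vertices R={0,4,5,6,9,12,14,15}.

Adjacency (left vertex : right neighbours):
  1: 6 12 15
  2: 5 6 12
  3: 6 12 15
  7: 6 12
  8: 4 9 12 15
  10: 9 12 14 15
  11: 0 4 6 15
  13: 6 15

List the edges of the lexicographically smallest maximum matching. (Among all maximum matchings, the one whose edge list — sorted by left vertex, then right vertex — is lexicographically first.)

|M| = 7 (so the lex-smallest maximum matching has 7 edges)
process left vertices in ascending order; for each, take the smallest-labelled available neighbour that still permits 7 edges overall, or leave it unmatched if none does
lex-smallest matching: {1-6, 2-5, 3-12, 8-4, 10-9, 11-0, 13-15}

Lex-smallest maximum matching: {(1,6), (2,5), (3,12), (8,4), (10,9), (11,0), (13,15)}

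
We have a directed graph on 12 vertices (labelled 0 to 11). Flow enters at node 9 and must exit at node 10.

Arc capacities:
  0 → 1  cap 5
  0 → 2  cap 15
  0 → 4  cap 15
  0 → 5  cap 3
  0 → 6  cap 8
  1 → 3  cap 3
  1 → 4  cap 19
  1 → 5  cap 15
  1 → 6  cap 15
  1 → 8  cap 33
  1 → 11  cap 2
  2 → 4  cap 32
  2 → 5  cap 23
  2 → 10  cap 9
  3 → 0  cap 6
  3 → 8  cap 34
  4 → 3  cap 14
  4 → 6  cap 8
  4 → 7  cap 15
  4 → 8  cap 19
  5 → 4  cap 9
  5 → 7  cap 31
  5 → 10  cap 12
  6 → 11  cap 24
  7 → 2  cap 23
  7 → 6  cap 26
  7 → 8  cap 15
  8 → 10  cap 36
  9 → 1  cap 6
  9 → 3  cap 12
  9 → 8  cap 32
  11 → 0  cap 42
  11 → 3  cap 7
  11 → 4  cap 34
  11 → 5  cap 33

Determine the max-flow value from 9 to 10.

Maximum flow value: 48

augment #1: 9→8→10 bottleneck 32, total now 32
augment #2: 9→1→5→10 bottleneck 6, total now 38
augment #3: 9→3→8→10 bottleneck 4, total now 42
augment #4: 9→3→0→2→10 bottleneck 6, total now 48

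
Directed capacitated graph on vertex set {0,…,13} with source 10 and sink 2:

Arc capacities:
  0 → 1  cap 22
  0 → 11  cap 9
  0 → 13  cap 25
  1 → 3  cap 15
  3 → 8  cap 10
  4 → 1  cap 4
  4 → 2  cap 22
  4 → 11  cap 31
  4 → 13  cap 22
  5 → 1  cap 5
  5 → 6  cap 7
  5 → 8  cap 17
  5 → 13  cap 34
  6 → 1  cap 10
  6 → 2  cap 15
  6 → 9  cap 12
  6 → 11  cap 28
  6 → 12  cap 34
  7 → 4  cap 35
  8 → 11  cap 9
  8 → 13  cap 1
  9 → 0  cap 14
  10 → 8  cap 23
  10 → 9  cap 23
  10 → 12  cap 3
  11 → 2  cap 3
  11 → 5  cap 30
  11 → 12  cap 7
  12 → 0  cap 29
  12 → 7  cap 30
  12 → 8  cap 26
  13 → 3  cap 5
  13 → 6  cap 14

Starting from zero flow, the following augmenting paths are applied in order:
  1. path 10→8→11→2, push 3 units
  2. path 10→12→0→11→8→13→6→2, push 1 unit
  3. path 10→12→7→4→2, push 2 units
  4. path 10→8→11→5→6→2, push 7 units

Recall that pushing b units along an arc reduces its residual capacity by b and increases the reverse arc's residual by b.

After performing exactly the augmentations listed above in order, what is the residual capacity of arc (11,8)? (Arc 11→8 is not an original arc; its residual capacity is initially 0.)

after path 1 (10→8→11→2, push 3): res(11,8)=3
after path 2 (10→12→0→11→8→13→6→2, push 1): res(11,8)=2
after path 3 (10→12→7→4→2, push 2): res(11,8)=2
after path 4 (10→8→11→5→6→2, push 7): res(11,8)=9

Residual capacity of (11,8): 9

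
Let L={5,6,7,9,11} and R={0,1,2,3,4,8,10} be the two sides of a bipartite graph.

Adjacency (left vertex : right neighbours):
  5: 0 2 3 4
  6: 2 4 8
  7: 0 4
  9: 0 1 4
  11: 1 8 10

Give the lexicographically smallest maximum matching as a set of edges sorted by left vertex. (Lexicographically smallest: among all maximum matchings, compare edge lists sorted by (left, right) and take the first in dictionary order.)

Lex-smallest maximum matching: {(5,0), (6,2), (7,4), (9,1), (11,8)}

|M| = 5 (so the lex-smallest maximum matching has 5 edges)
process left vertices in ascending order; for each, take the smallest-labelled available neighbour that still permits 5 edges overall, or leave it unmatched if none does
lex-smallest matching: {5-0, 6-2, 7-4, 9-1, 11-8}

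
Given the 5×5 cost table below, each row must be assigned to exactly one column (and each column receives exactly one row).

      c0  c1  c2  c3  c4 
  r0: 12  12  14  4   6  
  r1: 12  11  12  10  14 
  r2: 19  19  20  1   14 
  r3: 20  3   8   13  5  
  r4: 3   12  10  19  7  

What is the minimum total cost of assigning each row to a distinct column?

optimal assignment: row0→col4 (cost 6), row1→col2 (cost 12), row2→col3 (cost 1), row3→col1 (cost 3), row4→col0 (cost 3)
total = 6 + 12 + 1 + 3 + 3 = 25

Minimum assignment cost: 25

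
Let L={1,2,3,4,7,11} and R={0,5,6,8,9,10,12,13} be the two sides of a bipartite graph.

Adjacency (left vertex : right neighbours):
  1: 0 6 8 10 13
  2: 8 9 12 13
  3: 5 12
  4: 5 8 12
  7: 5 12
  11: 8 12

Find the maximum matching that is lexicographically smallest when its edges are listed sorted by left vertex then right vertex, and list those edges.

Lex-smallest maximum matching: {(1,0), (2,9), (3,5), (4,8), (7,12)}

|M| = 5 (so the lex-smallest maximum matching has 5 edges)
process left vertices in ascending order; for each, take the smallest-labelled available neighbour that still permits 5 edges overall, or leave it unmatched if none does
lex-smallest matching: {1-0, 2-9, 3-5, 4-8, 7-12}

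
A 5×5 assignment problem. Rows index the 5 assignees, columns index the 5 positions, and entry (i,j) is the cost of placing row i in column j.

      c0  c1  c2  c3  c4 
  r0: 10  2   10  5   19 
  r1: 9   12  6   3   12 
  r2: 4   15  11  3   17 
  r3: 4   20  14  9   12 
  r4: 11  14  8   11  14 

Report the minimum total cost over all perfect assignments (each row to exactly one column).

Minimum assignment cost: 29

one of 3 optimal assignments: row0→col1 (cost 2), row1→col2 (cost 6), row2→col3 (cost 3), row3→col0 (cost 4), row4→col4 (cost 14)
total = 2 + 6 + 3 + 4 + 14 = 29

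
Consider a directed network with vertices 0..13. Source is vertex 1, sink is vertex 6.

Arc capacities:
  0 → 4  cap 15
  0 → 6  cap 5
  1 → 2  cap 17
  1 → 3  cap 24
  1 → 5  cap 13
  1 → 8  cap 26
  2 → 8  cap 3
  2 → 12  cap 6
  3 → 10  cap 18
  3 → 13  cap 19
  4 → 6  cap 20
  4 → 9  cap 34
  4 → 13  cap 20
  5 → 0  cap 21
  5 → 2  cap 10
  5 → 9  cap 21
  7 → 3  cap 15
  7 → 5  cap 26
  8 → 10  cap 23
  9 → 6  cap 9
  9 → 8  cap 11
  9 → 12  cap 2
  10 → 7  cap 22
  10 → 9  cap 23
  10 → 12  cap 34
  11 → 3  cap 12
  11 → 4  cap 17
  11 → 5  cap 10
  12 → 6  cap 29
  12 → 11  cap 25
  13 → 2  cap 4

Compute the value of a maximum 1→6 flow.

augment #1: 1→2→12→6 bottleneck 6, total now 6
augment #2: 1→5→0→6 bottleneck 5, total now 11
augment #3: 1→5→9→6 bottleneck 8, total now 19
augment #4: 1→3→10→9→6 bottleneck 1, total now 20
augment #5: 1→3→10→12→6 bottleneck 17, total now 37
augment #6: 1→8→10→12→6 bottleneck 6, total now 43
augment #7: 1→8→10→12→11→4→6 bottleneck 11, total now 54
augment #8: 1→8→10→7→5→0→4→6 bottleneck 6, total now 60

Maximum flow value: 60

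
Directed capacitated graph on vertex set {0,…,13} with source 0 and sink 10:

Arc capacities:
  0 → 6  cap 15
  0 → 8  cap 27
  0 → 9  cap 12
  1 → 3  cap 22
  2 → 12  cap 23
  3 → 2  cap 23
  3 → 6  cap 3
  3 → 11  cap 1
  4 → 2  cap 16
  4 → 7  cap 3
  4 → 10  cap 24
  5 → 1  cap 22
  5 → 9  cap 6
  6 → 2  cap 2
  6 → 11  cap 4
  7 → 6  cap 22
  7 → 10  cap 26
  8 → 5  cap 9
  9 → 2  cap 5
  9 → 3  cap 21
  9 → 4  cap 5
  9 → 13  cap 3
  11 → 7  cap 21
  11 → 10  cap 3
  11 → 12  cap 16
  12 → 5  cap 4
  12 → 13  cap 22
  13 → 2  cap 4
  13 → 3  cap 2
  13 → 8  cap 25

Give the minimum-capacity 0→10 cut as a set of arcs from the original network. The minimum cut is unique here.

Min-cut arcs: {(3,11), (6,11), (9,4)} (total capacity 10)

augment #1: 0→6→11→10 push 3
augment #2: 0→9→4→10 push 5
augment #3: 0→6→11→7→10 push 1
augment #4: 0→9→3→11→7→10 push 1
max flow = 10; residual-reachable set from 0 gives S-side
cut edges (S→T): {(3,11), (6,11), (9,4)} total cap 10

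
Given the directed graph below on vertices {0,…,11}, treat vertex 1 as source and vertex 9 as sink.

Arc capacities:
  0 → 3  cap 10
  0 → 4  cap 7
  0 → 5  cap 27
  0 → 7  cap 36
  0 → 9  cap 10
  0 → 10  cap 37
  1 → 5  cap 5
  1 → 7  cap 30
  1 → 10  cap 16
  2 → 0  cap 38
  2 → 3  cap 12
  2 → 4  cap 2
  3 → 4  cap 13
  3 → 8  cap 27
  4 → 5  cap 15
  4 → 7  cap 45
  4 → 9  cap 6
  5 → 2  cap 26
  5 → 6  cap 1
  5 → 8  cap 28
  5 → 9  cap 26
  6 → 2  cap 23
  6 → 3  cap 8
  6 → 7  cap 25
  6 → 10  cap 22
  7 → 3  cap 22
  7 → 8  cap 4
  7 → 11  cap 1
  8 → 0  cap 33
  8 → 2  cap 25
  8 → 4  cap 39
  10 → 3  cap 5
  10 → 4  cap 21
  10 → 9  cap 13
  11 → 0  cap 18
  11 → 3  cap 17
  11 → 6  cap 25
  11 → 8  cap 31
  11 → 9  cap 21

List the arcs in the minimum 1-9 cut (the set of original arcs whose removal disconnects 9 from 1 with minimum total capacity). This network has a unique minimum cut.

augment #1: 1→5→9 push 5
augment #2: 1→10→9 push 13
augment #3: 1→7→11→9 push 1
augment #4: 1→10→4→9 push 3
augment #5: 1→7→3→4→9 push 3
augment #6: 1→7→8→0→9 push 4
augment #7: 1→7→3→4→5→9 push 10
augment #8: 1→7→3→8→0→9 push 6
augment #9: 1→7→3→8→0→5→9 push 3
max flow = 48; residual-reachable set from 1 gives S-side
cut edges (S→T): {(1,5), (1,10), (7,3), (7,8), (7,11)} total cap 48

Min-cut arcs: {(1,5), (1,10), (7,3), (7,8), (7,11)} (total capacity 48)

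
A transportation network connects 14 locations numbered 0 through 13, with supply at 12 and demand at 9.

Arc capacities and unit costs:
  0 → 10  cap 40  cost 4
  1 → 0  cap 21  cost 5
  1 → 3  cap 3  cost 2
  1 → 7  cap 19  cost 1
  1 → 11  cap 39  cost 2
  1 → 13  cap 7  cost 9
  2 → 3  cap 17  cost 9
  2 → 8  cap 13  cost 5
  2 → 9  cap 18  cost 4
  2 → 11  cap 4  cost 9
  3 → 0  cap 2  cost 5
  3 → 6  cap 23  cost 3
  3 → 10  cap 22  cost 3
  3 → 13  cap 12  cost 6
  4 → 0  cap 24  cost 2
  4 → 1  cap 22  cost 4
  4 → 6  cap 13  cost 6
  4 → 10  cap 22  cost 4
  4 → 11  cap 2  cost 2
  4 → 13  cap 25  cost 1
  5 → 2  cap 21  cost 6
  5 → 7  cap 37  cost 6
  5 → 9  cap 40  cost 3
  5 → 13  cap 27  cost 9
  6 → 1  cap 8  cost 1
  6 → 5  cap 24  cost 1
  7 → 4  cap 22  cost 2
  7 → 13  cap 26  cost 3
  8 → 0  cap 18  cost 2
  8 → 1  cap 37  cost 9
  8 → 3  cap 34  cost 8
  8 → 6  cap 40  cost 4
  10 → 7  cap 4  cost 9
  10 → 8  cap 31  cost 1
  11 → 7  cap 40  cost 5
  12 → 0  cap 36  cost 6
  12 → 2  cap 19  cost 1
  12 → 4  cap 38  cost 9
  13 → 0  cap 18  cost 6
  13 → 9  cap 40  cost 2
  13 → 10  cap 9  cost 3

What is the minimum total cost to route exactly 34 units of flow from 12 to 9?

Minimum cost for 34 units: 282

shortest-cost path #1: 12→2→9 push 18 @ unit cost 5 (adds 90)
shortest-cost path #2: 12→4→13→9 push 16 @ unit cost 12 (adds 192)
total cost = 282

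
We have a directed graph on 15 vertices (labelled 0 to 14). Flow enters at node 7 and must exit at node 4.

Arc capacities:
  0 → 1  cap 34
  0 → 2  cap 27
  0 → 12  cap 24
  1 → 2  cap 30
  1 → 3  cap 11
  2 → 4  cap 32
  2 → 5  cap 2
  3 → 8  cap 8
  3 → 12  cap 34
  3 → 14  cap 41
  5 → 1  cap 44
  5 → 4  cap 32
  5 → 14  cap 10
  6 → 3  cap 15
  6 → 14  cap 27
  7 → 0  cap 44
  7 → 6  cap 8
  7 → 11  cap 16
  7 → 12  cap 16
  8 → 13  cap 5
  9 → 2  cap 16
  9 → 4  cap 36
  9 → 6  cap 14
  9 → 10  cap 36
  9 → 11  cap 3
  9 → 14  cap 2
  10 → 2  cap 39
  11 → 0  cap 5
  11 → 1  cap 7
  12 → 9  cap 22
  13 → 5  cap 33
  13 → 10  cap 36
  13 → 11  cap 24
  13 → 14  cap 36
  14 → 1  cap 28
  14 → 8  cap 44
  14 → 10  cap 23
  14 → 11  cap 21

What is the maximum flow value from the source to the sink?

Maximum flow value: 61

augment #1: 7→0→2→4 bottleneck 27, total now 27
augment #2: 7→12→9→4 bottleneck 16, total now 43
augment #3: 7→0→1→2→4 bottleneck 5, total now 48
augment #4: 7→0→12→9→4 bottleneck 6, total now 54
augment #5: 7→0→1→2→5→4 bottleneck 2, total now 56
augment #6: 7→6→3→8→13→5→4 bottleneck 5, total now 61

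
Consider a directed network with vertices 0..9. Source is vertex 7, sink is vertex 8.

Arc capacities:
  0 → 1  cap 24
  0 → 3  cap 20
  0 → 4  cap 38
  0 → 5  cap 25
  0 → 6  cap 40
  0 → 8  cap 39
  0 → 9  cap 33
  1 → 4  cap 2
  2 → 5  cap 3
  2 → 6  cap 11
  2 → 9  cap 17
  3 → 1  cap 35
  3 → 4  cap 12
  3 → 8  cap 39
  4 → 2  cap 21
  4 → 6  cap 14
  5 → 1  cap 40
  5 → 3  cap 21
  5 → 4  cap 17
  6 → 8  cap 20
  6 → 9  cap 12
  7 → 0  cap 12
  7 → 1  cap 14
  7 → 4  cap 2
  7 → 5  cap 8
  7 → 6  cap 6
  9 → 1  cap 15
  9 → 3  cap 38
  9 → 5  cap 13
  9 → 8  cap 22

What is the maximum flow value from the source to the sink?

Maximum flow value: 30

augment #1: 7→0→8 bottleneck 12, total now 12
augment #2: 7→6→8 bottleneck 6, total now 18
augment #3: 7→4→6→8 bottleneck 2, total now 20
augment #4: 7→5→3→8 bottleneck 8, total now 28
augment #5: 7→1→4→6→8 bottleneck 2, total now 30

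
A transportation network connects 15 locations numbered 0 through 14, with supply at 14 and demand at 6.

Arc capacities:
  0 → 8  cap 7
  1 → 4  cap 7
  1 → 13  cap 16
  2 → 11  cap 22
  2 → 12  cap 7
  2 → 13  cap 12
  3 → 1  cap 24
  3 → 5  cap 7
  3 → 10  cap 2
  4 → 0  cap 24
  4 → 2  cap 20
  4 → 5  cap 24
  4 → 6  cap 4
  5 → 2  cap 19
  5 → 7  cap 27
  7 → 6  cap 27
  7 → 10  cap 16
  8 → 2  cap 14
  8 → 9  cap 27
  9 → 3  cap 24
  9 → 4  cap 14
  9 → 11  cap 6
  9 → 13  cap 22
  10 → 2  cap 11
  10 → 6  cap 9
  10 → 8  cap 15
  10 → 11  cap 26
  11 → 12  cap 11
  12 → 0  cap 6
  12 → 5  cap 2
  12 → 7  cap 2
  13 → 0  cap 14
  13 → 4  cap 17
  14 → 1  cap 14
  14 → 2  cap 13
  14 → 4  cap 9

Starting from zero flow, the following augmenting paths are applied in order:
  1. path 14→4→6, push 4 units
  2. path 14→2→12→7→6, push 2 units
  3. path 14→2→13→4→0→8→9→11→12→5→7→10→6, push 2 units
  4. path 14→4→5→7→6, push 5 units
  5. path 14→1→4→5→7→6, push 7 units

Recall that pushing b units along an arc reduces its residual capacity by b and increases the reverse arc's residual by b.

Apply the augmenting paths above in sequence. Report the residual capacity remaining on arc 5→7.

after path 1 (14→4→6, push 4): res(5,7)=27
after path 2 (14→2→12→7→6, push 2): res(5,7)=27
after path 3 (14→2→13→4→0→8→9→11→12→5→7→10→6, push 2): res(5,7)=25
after path 4 (14→4→5→7→6, push 5): res(5,7)=20
after path 5 (14→1→4→5→7→6, push 7): res(5,7)=13

Residual capacity of (5,7): 13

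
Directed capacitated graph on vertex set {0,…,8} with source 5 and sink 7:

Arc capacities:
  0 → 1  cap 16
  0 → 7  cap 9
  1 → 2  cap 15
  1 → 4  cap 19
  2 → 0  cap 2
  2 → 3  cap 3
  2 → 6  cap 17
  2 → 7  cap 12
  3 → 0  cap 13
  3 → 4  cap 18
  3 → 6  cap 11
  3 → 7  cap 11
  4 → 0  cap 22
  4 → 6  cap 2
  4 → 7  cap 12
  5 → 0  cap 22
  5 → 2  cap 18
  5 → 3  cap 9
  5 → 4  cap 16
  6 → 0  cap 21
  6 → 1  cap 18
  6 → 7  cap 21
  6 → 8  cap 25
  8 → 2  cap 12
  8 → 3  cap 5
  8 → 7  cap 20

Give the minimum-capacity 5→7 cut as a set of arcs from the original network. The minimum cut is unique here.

Min-cut arcs: {(0,7), (2,3), (2,6), (2,7), (4,6), (4,7), (5,3)} (total capacity 64)

augment #1: 5→0→7 push 9
augment #2: 5→2→7 push 12
augment #3: 5→3→7 push 9
augment #4: 5→4→7 push 12
augment #5: 5→2→3→7 push 2
augment #6: 5→2→6→7 push 4
augment #7: 5→4→6→7 push 2
augment #8: 5→0→1→2→6→7 push 13
augment #9: 5→4→0→1→2→3→6→7 push 1
max flow = 64; residual-reachable set from 5 gives S-side
cut edges (S→T): {(0,7), (2,3), (2,6), (2,7), (4,6), (4,7), (5,3)} total cap 64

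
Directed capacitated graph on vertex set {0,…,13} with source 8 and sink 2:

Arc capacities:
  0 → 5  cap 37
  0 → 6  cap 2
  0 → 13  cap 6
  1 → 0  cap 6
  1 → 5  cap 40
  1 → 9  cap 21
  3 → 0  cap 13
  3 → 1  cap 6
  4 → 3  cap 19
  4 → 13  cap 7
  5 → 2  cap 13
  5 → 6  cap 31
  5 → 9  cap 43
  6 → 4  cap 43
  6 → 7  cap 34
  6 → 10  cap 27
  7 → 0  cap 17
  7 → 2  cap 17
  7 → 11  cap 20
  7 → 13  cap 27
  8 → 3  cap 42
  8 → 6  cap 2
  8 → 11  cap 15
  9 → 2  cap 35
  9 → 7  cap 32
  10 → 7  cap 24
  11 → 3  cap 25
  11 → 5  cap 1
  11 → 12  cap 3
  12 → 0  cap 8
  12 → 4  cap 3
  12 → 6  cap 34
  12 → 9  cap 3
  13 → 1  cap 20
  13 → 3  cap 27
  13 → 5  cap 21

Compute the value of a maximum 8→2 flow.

augment #1: 8→6→7→2 bottleneck 2, total now 2
augment #2: 8→11→5→2 bottleneck 1, total now 3
augment #3: 8→3→0→5→2 bottleneck 12, total now 15
augment #4: 8→3→1→9→2 bottleneck 6, total now 21
augment #5: 8→11→12→9→2 bottleneck 3, total now 24
augment #6: 8→3→0→5→9→2 bottleneck 1, total now 25

Maximum flow value: 25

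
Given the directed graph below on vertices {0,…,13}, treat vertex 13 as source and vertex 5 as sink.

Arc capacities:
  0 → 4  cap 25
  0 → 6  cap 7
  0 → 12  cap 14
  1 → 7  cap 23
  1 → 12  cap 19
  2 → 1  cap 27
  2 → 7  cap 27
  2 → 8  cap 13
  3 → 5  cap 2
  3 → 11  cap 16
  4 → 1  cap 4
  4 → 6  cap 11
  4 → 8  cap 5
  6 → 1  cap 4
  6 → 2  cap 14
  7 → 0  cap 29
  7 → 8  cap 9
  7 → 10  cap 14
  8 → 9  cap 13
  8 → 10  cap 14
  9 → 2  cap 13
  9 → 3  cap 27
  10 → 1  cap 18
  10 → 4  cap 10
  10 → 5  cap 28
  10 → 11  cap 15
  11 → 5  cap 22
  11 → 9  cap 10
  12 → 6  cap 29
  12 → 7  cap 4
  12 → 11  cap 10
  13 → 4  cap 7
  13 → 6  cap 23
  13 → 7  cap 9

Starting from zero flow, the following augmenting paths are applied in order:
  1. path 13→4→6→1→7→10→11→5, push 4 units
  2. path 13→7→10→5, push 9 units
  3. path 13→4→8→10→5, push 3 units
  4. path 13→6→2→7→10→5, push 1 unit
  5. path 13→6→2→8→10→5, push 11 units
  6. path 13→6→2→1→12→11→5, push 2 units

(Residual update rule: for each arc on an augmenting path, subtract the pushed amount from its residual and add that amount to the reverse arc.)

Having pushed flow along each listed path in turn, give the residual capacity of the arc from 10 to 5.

Residual capacity of (10,5): 4

after path 1 (13→4→6→1→7→10→11→5, push 4): res(10,5)=28
after path 2 (13→7→10→5, push 9): res(10,5)=19
after path 3 (13→4→8→10→5, push 3): res(10,5)=16
after path 4 (13→6→2→7→10→5, push 1): res(10,5)=15
after path 5 (13→6→2→8→10→5, push 11): res(10,5)=4
after path 6 (13→6→2→1→12→11→5, push 2): res(10,5)=4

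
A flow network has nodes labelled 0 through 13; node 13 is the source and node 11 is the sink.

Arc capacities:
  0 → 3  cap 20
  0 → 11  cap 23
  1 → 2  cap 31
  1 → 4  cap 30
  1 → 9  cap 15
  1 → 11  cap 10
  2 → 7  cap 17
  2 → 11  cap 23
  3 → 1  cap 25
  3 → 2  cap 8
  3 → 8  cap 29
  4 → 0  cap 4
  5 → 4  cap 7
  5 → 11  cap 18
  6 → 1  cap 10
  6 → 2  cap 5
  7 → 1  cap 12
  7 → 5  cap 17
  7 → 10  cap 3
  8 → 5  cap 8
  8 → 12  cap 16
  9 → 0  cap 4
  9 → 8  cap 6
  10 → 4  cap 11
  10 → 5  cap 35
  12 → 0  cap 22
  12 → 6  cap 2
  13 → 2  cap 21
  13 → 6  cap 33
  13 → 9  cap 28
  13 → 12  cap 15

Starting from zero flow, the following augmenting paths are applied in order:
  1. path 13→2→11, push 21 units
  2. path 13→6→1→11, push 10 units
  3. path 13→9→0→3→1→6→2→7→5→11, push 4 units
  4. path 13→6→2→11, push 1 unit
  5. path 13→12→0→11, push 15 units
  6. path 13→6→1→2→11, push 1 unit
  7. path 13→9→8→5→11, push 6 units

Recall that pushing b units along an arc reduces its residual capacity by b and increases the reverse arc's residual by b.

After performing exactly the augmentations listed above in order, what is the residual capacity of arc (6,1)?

Residual capacity of (6,1): 3

after path 1 (13→2→11, push 21): res(6,1)=10
after path 2 (13→6→1→11, push 10): res(6,1)=0
after path 3 (13→9→0→3→1→6→2→7→5→11, push 4): res(6,1)=4
after path 4 (13→6→2→11, push 1): res(6,1)=4
after path 5 (13→12→0→11, push 15): res(6,1)=4
after path 6 (13→6→1→2→11, push 1): res(6,1)=3
after path 7 (13→9→8→5→11, push 6): res(6,1)=3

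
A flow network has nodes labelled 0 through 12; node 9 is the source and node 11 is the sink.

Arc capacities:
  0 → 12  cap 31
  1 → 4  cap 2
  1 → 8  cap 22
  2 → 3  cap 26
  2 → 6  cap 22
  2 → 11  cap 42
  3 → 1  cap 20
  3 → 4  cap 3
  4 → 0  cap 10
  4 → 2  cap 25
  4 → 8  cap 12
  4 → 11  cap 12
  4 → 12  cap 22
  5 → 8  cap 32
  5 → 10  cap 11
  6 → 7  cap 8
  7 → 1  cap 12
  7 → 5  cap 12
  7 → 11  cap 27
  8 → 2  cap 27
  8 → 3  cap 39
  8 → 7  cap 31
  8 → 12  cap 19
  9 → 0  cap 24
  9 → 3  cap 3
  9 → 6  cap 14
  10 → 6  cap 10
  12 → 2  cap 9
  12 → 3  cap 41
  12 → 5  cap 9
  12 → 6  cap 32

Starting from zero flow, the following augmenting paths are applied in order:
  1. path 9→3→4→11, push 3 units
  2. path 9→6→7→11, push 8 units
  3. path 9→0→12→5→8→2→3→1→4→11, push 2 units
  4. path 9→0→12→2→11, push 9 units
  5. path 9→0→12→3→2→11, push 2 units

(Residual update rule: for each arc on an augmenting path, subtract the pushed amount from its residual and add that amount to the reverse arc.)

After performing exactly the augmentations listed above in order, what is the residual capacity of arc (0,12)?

Residual capacity of (0,12): 18

after path 1 (9→3→4→11, push 3): res(0,12)=31
after path 2 (9→6→7→11, push 8): res(0,12)=31
after path 3 (9→0→12→5→8→2→3→1→4→11, push 2): res(0,12)=29
after path 4 (9→0→12→2→11, push 9): res(0,12)=20
after path 5 (9→0→12→3→2→11, push 2): res(0,12)=18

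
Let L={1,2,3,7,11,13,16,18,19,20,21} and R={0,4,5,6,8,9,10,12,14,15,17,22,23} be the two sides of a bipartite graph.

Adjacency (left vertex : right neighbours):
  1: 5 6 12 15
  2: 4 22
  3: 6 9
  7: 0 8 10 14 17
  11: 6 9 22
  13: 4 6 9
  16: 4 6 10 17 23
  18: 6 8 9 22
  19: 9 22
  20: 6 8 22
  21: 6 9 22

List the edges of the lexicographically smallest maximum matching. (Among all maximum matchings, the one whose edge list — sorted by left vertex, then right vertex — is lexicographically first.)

Lex-smallest maximum matching: {(1,5), (2,4), (3,6), (7,0), (11,9), (16,10), (18,8), (19,22)}

|M| = 8 (so the lex-smallest maximum matching has 8 edges)
process left vertices in ascending order; for each, take the smallest-labelled available neighbour that still permits 8 edges overall, or leave it unmatched if none does
lex-smallest matching: {1-5, 2-4, 3-6, 7-0, 11-9, 16-10, 18-8, 19-22}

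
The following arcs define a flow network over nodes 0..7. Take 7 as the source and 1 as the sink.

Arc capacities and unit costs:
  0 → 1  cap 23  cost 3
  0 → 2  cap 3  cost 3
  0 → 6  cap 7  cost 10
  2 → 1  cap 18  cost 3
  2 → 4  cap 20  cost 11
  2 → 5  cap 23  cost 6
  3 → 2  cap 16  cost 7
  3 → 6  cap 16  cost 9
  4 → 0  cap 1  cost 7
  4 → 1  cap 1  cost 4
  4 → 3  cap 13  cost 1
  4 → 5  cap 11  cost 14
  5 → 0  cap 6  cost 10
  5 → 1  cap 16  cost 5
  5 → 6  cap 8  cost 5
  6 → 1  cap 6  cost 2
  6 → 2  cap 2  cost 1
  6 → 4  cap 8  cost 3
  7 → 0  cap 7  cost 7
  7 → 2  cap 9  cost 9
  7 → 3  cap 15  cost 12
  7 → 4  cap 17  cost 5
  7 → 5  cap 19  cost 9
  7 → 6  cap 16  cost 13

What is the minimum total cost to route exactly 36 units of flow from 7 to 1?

shortest-cost path #1: 7→4→1 push 1 @ unit cost 9 (adds 9)
shortest-cost path #2: 7→0→1 push 7 @ unit cost 10 (adds 70)
shortest-cost path #3: 7→2→1 push 9 @ unit cost 12 (adds 108)
shortest-cost path #4: 7→5→1 push 16 @ unit cost 14 (adds 224)
shortest-cost path #5: 7→6→1 push 3 @ unit cost 15 (adds 45)
total cost = 456

Minimum cost for 36 units: 456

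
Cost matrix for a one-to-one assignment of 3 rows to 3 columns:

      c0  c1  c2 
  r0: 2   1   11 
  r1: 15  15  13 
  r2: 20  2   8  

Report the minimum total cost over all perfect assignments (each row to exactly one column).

Minimum assignment cost: 17

optimal assignment: row0→col0 (cost 2), row1→col2 (cost 13), row2→col1 (cost 2)
total = 2 + 13 + 2 = 17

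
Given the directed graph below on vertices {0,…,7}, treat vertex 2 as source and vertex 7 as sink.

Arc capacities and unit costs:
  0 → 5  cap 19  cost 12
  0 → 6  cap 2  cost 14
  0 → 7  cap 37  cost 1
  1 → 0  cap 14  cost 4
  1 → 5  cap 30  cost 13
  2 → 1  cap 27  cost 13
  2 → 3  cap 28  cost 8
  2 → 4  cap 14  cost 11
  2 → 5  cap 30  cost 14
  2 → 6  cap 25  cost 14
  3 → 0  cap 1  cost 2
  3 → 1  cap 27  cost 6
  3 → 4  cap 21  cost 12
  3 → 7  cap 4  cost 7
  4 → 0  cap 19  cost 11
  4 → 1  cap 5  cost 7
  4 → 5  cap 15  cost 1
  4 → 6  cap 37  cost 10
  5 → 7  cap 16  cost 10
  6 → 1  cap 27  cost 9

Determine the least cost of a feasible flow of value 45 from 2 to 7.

Minimum cost for 45 units: 929

shortest-cost path #1: 2→3→0→7 push 1 @ unit cost 11 (adds 11)
shortest-cost path #2: 2→3→7 push 4 @ unit cost 15 (adds 60)
shortest-cost path #3: 2→1→0→7 push 14 @ unit cost 18 (adds 252)
shortest-cost path #4: 2→4→5→7 push 14 @ unit cost 22 (adds 308)
shortest-cost path #5: 2→5→7 push 2 @ unit cost 24 (adds 48)
shortest-cost path #6: 2→5→4→0→7 push 10 @ unit cost 25 (adds 250)
total cost = 929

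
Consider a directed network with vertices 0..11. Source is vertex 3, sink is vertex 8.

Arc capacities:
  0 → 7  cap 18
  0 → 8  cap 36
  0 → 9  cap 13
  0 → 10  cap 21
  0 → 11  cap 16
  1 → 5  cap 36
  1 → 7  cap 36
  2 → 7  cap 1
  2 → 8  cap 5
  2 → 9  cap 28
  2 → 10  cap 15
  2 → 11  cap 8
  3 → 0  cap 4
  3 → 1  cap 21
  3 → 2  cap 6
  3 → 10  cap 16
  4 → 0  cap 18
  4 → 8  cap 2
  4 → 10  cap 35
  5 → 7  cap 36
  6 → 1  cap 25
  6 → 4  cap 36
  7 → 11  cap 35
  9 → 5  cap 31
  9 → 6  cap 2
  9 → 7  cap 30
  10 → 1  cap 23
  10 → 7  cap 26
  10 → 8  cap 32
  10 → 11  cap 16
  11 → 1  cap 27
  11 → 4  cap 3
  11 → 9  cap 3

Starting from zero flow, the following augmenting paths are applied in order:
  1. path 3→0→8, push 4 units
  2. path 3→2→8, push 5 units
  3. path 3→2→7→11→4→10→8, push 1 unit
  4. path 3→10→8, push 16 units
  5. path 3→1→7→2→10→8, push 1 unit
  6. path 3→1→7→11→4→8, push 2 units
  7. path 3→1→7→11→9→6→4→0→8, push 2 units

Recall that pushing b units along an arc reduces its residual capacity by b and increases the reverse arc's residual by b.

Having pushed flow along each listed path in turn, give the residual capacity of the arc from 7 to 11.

Residual capacity of (7,11): 30

after path 1 (3→0→8, push 4): res(7,11)=35
after path 2 (3→2→8, push 5): res(7,11)=35
after path 3 (3→2→7→11→4→10→8, push 1): res(7,11)=34
after path 4 (3→10→8, push 16): res(7,11)=34
after path 5 (3→1→7→2→10→8, push 1): res(7,11)=34
after path 6 (3→1→7→11→4→8, push 2): res(7,11)=32
after path 7 (3→1→7→11→9→6→4→0→8, push 2): res(7,11)=30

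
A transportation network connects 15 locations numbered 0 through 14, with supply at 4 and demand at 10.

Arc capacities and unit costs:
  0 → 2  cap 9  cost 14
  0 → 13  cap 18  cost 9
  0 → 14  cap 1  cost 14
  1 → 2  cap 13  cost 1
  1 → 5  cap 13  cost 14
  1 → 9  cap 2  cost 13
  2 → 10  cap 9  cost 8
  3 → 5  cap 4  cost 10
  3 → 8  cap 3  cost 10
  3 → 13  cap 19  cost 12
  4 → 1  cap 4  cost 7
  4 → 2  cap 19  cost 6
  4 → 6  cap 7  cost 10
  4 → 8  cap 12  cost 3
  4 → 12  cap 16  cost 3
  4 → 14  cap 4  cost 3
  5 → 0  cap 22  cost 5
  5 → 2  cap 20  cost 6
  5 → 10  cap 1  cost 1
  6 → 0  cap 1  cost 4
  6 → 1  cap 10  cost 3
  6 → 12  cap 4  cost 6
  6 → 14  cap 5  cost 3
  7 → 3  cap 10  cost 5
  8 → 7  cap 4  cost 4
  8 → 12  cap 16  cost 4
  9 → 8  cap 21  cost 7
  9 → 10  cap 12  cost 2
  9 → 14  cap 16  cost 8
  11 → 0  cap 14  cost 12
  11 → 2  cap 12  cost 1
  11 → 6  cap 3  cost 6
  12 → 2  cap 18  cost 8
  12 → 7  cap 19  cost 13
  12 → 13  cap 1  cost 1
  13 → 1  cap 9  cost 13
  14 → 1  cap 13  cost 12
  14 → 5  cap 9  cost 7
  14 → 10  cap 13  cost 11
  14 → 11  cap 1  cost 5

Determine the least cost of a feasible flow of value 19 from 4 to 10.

Minimum cost for 19 units: 319

shortest-cost path #1: 4→14→5→10 push 1 @ unit cost 11 (adds 11)
shortest-cost path #2: 4→14→10 push 3 @ unit cost 14 (adds 42)
shortest-cost path #3: 4→2→10 push 9 @ unit cost 14 (adds 126)
shortest-cost path #4: 4→1→9→10 push 2 @ unit cost 22 (adds 44)
shortest-cost path #5: 4→6→14→10 push 4 @ unit cost 24 (adds 96)
total cost = 319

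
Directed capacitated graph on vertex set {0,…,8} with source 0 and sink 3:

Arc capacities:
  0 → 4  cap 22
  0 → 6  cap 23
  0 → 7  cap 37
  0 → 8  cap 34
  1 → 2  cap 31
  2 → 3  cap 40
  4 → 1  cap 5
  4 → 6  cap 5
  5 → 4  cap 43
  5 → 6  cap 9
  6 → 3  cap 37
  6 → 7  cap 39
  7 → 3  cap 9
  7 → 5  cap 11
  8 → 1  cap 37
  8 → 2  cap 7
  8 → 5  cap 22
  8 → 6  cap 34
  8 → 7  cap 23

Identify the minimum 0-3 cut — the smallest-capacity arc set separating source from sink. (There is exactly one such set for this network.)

augment #1: 0→6→3 push 23
augment #2: 0→7→3 push 9
augment #3: 0→4→6→3 push 5
augment #4: 0→8→2→3 push 7
augment #5: 0→8→6→3 push 9
augment #6: 0→4→1→2→3 push 5
augment #7: 0→8→1→2→3 push 18
augment #8: 0→7→5→6→8→1→2→3 push 8
max flow = 84; residual-reachable set from 0 gives S-side
cut edges (S→T): {(1,2), (6,3), (7,3), (8,2)} total cap 84

Min-cut arcs: {(1,2), (6,3), (7,3), (8,2)} (total capacity 84)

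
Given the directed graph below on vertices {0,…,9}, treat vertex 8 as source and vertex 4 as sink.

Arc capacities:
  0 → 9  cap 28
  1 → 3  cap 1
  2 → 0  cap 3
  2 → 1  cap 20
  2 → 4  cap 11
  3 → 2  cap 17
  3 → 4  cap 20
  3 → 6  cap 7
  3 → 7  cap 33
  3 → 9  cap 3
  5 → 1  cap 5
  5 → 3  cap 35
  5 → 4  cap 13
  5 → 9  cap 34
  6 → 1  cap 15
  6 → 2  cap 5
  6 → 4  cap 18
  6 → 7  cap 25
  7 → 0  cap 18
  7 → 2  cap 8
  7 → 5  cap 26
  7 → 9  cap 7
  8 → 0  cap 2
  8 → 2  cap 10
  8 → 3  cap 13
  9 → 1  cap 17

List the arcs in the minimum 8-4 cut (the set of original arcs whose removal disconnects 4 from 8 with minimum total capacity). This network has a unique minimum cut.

augment #1: 8→2→4 push 10
augment #2: 8→3→4 push 13
augment #3: 8→0→9→1→3→4 push 1
max flow = 24; residual-reachable set from 8 gives S-side
cut edges (S→T): {(1,3), (8,2), (8,3)} total cap 24

Min-cut arcs: {(1,3), (8,2), (8,3)} (total capacity 24)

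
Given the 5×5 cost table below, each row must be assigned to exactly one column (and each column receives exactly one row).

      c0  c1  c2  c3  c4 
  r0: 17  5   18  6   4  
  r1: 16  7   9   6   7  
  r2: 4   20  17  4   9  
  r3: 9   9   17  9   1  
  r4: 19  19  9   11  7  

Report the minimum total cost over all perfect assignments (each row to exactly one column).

optimal assignment: row0→col1 (cost 5), row1→col3 (cost 6), row2→col0 (cost 4), row3→col4 (cost 1), row4→col2 (cost 9)
total = 5 + 6 + 4 + 1 + 9 = 25

Minimum assignment cost: 25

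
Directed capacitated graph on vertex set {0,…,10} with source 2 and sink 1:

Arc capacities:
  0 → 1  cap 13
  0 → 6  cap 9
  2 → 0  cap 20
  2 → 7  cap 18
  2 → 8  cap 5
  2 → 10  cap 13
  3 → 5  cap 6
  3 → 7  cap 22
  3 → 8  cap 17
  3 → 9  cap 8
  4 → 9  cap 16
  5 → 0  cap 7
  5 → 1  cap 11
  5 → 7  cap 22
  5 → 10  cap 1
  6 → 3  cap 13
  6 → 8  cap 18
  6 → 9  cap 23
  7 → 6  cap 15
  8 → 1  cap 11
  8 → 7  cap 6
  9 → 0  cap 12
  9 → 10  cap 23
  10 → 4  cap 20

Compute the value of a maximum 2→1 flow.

Maximum flow value: 30

augment #1: 2→0→1 bottleneck 13, total now 13
augment #2: 2→8→1 bottleneck 5, total now 18
augment #3: 2→0→6→8→1 bottleneck 6, total now 24
augment #4: 2→0→6→3→5→1 bottleneck 1, total now 25
augment #5: 2→7→6→3→5→1 bottleneck 5, total now 30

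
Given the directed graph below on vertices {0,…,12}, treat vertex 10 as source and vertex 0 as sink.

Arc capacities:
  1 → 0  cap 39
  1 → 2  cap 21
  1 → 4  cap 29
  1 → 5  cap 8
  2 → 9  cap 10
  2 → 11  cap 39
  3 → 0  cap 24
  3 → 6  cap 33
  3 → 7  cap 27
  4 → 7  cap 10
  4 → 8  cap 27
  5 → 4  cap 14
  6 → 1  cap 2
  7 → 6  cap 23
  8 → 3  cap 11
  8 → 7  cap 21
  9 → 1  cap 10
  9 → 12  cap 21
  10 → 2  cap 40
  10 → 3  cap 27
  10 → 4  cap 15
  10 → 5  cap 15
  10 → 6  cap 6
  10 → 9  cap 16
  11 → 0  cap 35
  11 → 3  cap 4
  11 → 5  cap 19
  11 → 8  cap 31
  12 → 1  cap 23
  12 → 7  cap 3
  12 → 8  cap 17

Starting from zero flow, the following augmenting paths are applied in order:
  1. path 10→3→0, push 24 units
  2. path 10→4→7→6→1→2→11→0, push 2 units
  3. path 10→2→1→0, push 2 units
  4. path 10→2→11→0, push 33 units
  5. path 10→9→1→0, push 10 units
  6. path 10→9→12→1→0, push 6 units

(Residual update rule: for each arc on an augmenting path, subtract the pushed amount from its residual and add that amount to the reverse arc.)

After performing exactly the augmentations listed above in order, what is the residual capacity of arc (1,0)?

after path 1 (10→3→0, push 24): res(1,0)=39
after path 2 (10→4→7→6→1→2→11→0, push 2): res(1,0)=39
after path 3 (10→2→1→0, push 2): res(1,0)=37
after path 4 (10→2→11→0, push 33): res(1,0)=37
after path 5 (10→9→1→0, push 10): res(1,0)=27
after path 6 (10→9→12→1→0, push 6): res(1,0)=21

Residual capacity of (1,0): 21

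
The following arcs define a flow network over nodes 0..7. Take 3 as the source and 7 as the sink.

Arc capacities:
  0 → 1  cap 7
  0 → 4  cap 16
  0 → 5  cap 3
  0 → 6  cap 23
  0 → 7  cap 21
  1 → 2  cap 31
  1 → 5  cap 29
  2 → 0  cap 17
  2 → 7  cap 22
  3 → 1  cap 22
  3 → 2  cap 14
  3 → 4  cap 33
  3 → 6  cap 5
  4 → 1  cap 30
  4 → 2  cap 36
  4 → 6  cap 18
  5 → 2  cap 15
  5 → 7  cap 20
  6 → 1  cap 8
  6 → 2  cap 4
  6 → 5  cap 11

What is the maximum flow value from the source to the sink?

Maximum flow value: 59

augment #1: 3→2→7 bottleneck 14, total now 14
augment #2: 3→1→2→7 bottleneck 8, total now 22
augment #3: 3→1→5→7 bottleneck 14, total now 36
augment #4: 3→6→5→7 bottleneck 5, total now 41
augment #5: 3→4→1→5→7 bottleneck 1, total now 42
augment #6: 3→4→2→0→7 bottleneck 17, total now 59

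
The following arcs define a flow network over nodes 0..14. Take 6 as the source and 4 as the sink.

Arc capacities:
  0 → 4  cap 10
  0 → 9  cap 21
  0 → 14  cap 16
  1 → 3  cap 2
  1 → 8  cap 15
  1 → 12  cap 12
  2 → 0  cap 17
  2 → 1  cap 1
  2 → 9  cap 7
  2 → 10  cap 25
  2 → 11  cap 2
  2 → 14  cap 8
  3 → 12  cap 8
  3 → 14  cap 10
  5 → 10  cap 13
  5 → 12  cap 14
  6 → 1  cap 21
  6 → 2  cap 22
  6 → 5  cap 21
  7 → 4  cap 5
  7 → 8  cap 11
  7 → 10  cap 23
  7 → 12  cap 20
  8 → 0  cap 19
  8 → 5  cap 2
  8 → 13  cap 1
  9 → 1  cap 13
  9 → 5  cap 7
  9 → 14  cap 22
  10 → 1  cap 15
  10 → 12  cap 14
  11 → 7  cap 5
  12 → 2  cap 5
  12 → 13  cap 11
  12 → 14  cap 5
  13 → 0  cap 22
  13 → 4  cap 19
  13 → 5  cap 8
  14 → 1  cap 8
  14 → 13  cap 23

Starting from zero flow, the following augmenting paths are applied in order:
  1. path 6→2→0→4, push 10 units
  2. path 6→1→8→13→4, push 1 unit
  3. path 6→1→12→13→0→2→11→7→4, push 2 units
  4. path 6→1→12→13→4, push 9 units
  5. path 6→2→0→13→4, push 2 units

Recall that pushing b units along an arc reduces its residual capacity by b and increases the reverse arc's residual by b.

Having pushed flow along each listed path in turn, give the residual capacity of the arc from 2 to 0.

after path 1 (6→2→0→4, push 10): res(2,0)=7
after path 2 (6→1→8→13→4, push 1): res(2,0)=7
after path 3 (6→1→12→13→0→2→11→7→4, push 2): res(2,0)=9
after path 4 (6→1→12→13→4, push 9): res(2,0)=9
after path 5 (6→2→0→13→4, push 2): res(2,0)=7

Residual capacity of (2,0): 7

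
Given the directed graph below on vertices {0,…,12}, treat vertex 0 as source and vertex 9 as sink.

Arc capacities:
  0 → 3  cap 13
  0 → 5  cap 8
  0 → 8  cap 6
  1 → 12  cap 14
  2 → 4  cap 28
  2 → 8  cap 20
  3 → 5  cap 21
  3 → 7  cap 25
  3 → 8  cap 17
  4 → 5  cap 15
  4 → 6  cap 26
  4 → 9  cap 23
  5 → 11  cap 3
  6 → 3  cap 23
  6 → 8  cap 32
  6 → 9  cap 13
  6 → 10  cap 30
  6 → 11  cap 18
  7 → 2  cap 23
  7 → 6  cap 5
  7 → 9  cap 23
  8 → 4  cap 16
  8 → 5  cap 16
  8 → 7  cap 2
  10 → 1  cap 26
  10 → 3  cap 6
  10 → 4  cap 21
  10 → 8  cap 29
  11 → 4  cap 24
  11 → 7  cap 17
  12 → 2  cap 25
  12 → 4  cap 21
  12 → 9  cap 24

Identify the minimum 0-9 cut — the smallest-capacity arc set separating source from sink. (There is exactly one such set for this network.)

augment #1: 0→3→7→9 push 13
augment #2: 0→8→4→9 push 6
augment #3: 0→5→11→4→9 push 3
max flow = 22; residual-reachable set from 0 gives S-side
cut edges (S→T): {(0,3), (0,8), (5,11)} total cap 22

Min-cut arcs: {(0,3), (0,8), (5,11)} (total capacity 22)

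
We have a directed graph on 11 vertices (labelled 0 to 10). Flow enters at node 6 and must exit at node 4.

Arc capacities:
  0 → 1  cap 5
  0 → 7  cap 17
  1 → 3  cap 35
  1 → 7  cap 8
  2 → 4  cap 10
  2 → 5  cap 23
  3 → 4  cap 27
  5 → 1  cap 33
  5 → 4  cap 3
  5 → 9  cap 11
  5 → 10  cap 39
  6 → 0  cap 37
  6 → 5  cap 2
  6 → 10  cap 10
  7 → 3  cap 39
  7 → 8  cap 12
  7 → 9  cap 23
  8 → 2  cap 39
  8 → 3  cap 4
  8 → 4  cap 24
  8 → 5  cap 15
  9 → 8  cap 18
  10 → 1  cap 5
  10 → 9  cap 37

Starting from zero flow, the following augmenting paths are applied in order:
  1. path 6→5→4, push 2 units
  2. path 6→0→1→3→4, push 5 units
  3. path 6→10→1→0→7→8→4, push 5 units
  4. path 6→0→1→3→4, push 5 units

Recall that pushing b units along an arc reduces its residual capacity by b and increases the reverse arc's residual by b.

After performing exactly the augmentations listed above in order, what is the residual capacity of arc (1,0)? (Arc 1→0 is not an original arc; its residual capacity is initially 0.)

Residual capacity of (1,0): 5

after path 1 (6→5→4, push 2): res(1,0)=0
after path 2 (6→0→1→3→4, push 5): res(1,0)=5
after path 3 (6→10→1→0→7→8→4, push 5): res(1,0)=0
after path 4 (6→0→1→3→4, push 5): res(1,0)=5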